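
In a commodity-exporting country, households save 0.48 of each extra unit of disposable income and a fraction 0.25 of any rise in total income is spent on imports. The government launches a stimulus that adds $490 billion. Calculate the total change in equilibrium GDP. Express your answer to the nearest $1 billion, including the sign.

+$671 billion

MPC = 1 − MPS = 1 − 0.48 = 0.52.
Expenditure multiplier = 1/(1 − c + m) = 1/(1 − 0.52 + 0.25) = 1/0.73 ≈ 1.37.
ΔY = k × ΔG = (+$490 billion) / 0.73 ≈ +$671 billion.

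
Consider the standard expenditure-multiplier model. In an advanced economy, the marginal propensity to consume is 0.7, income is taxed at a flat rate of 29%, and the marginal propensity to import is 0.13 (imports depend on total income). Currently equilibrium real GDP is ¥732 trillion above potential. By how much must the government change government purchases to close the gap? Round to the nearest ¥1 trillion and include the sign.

Spending multiplier = 1/(1 − c(1−t) + m) = 1/(1 − 0.7×0.71 + 0.13) = 1/0.633 ≈ 1.58.
Need ΔY = −¥732 trillion, so ΔG = ΔY/k = (−¥732 trillion) × 0.633 ≈ −¥463 trillion.
The government should cut government purchases by ¥463 trillion.

−¥463 trillion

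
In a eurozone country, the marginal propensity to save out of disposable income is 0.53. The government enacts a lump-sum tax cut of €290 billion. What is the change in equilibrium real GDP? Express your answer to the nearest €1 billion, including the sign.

+€257 billion

MPC = 1 − MPS = 1 − 0.53 = 0.47.
A lump-sum tax change of −€290 billion shifts disposable income by +€290 billion; first-round consumption changes by −c × ΔT = −0.47 × (−€290 billion) = +€136.3 billion.
Expenditure multiplier = 1/(1 − MPC) = 1/(1 − 0.47) = 1/0.53 ≈ 1.887.
The tax multiplier is −c × k ≈ −0.887, so ΔY = k × (−c·ΔT) = (+€136.3 billion) / 0.53 ≈ +€257 billion.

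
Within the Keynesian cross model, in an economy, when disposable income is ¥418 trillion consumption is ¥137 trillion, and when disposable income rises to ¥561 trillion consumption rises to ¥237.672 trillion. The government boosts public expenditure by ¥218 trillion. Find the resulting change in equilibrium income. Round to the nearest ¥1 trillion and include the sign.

MPC = ΔC/ΔYd = (237.672 − 137)/(561 − 418) = 100.672/143 = 0.704.
Expenditure multiplier = 1/(1 − MPC) = 1/(1 − 0.704) = 1/0.296 ≈ 3.378.
ΔY = k × ΔG = (+¥218 trillion) / 0.296 ≈ +¥736 trillion.

+¥736 trillion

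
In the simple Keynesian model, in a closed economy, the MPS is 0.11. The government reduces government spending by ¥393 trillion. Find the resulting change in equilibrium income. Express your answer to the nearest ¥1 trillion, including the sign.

MPC = 1 − MPS = 1 − 0.11 = 0.89.
Expenditure multiplier = 1/(1 − MPC) = 1/(1 − 0.89) = 1/0.11 ≈ 9.091.
ΔY = k × ΔG = (−¥393 trillion) / 0.11 ≈ −¥3,573 trillion.

−¥3,573 trillion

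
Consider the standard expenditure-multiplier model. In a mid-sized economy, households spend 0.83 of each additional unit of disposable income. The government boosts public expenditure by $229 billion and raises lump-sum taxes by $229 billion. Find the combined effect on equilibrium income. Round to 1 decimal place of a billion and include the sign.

Expenditure multiplier = 1/(1 − MPC) = 1/(1 − 0.83) = 1/0.17 ≈ 5.882.
ΔG contributes k·ΔG = (+$229 billion) / 0.17 ≈ +$1,347.1 billion.
ΔT of +$229 billion changes first-round spending by −c·ΔT = −$190.07 billion, contributing k·(−c·ΔT) = (−$190.07 billion) / 0.17 ≈ −$1,118.1 billion.
With ΔG = ΔT and no other leakages, the balanced-budget multiplier is 1, so ΔY = ΔG = +$229 billion.

+$229.0 billion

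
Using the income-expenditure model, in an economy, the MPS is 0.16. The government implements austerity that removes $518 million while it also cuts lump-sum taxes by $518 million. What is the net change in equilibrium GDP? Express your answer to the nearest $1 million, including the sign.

−$518 million

MPC = 1 − MPS = 1 − 0.16 = 0.84.
Expenditure multiplier = 1/(1 − MPC) = 1/(1 − 0.84) = 1/0.16 = 6.25.
ΔG contributes k·ΔG = (−$518 million) / 0.16 = −$3,237.5 million.
ΔT of −$518 million changes first-round spending by −c·ΔT = +$435.12 million, contributing k·(−c·ΔT) = (+$435.12 million) / 0.16 = +$2,719.5 million.
With ΔG = ΔT and no other leakages, the balanced-budget multiplier is 1, so ΔY = ΔG = −$518 million.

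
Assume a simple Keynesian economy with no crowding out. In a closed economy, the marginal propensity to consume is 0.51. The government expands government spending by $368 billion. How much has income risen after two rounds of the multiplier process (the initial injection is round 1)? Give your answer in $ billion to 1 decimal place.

Round 1 adds ΔG = $368 billion; each later round is MPC = 0.51 times the previous.
After 2 rounds: 368 + 187.68 = ΔG·(1 − c^2)/(1 − c) = 368 × (1 − 0.2601)/0.49 ≈ $555.7 billion.

$555.7 billion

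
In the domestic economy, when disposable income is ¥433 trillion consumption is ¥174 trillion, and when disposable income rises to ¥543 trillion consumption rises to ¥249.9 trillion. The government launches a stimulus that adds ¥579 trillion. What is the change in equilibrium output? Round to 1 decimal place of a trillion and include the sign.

MPC = ΔC/ΔYd = (249.9 − 174)/(543 − 433) = 75.9/110 = 0.69.
Spending multiplier = 1/(1 − MPC) = 1/(1 − 0.69) = 1/0.31 ≈ 3.226.
ΔY = k × ΔG = (+¥579 trillion) / 0.31 ≈ +¥1,867.7 trillion.

+¥1,867.7 trillion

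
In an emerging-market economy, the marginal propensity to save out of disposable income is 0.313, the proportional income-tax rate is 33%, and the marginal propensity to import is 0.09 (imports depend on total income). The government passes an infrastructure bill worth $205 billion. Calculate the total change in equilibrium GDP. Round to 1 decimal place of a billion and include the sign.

MPC = 1 − MPS = 1 − 0.313 = 0.687.
Spending multiplier = 1/(1 − c(1−t) + m) = 1/(1 − 0.687×0.67 + 0.09) = 1/0.62971 ≈ 1.588.
ΔY = k × ΔG = (+$205 billion) / 0.62971 ≈ +$325.5 billion.

+$325.5 billion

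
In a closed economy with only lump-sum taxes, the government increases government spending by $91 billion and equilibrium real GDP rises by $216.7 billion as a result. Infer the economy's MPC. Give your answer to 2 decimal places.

Implied spending multiplier k = ΔY/ΔG = 216.7/91 ≈ 2.3813.
Since k = 1/(1 − MPC), MPC = 1 − 1/k = 1 − ΔG/ΔY = 1 − 91/216.7 ≈ 0.58.

0.58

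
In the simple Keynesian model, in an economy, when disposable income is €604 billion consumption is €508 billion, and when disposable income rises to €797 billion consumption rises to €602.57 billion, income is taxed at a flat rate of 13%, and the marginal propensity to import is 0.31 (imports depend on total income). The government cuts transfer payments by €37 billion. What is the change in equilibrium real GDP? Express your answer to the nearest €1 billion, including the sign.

MPC = ΔC/ΔYd = (602.57 − 508)/(797 − 604) = 94.57/193 = 0.49.
The transfer change shifts disposable income by −€37 billion, so first-round consumption changes by c·ΔTR = 0.49 × (−€37 billion) = −€18.13 billion.
Expenditure multiplier = 1/(1 − c(1−t) + m) = 1/(1 − 0.49×0.87 + 0.31) = 1/0.8837 ≈ 1.132.
The transfer multiplier is c × k ≈ 0.554, so ΔY = k × (c·ΔTR) = (−€18.13 billion) / 0.8837 ≈ −€21 billion.

−€21 billion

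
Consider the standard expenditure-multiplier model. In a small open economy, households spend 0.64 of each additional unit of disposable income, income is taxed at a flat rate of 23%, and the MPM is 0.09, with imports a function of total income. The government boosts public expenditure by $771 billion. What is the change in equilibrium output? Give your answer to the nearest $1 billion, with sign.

Expenditure multiplier = 1/(1 − c(1−t) + m) = 1/(1 − 0.64×0.77 + 0.09) = 1/0.5972 ≈ 1.674.
ΔY = k × ΔG = (+$771 billion) / 0.5972 ≈ +$1,291 billion.

+$1,291 billion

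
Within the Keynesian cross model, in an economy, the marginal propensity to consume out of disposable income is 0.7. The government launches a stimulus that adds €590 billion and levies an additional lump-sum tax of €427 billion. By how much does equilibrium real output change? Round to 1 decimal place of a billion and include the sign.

+€970.3 billion

Expenditure multiplier = 1/(1 − MPC) = 1/(1 − 0.7) = 1/0.3 ≈ 3.333.
ΔG contributes k·ΔG = (+€590 billion) / 0.3 ≈ +€1,966.7 billion.
ΔT of +€427 billion changes first-round spending by −c·ΔT = −€298.9 billion, contributing k·(−c·ΔT) = (−€298.9 billion) / 0.3 ≈ −€996.3 billion.
Net ΔY = k(ΔG − c·ΔT) = (+€291.1 billion) / 0.3 ≈ +€970.3 billion.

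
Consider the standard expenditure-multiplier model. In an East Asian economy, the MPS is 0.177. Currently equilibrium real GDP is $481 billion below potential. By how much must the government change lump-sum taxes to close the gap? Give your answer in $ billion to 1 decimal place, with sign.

MPC = 1 − MPS = 1 − 0.177 = 0.823.
Spending multiplier = 1/(1 − MPC) = 1/(1 − 0.823) = 1/0.177 ≈ 5.65.
Tax multiplier = −c·k = −0.823/0.177 ≈ −4.65. Need ΔY = +$481 billion, so ΔT = ΔY/(−c·k) = −(+$481 billion) × 0.177 / 0.823 ≈ −$103.4 billion.
The government should cut lump-sum taxes by $103.4 billion.

−$103.4 billion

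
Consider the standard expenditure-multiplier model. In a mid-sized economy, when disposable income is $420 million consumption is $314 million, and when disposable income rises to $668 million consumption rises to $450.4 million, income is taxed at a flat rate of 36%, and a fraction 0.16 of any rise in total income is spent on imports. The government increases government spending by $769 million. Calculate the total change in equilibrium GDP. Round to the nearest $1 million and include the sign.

+$952 million

MPC = ΔC/ΔYd = (450.4 − 314)/(668 − 420) = 136.4/248 = 0.55.
Spending multiplier = 1/(1 − c(1−t) + m) = 1/(1 − 0.55×0.64 + 0.16) = 1/0.808 ≈ 1.238.
ΔY = k × ΔG = (+$769 million) / 0.808 ≈ +$952 million.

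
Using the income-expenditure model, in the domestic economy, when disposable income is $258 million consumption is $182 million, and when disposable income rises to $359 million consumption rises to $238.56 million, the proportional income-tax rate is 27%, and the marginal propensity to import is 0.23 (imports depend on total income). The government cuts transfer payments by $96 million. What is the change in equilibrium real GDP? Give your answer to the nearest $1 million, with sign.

−$65 million

MPC = ΔC/ΔYd = (238.56 − 182)/(359 − 258) = 56.56/101 = 0.56.
The transfer change shifts disposable income by −$96 million, so first-round consumption changes by c·ΔTR = 0.56 × (−$96 million) = −$53.76 million.
Expenditure multiplier = 1/(1 − c(1−t) + m) = 1/(1 − 0.56×0.73 + 0.23) = 1/0.8212 ≈ 1.218.
The transfer multiplier is c × k ≈ 0.682, so ΔY = k × (c·ΔTR) = (−$53.76 million) / 0.8212 ≈ −$65 million.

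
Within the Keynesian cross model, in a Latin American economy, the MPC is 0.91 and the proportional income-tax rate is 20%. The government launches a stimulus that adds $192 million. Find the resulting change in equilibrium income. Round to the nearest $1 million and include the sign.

+$706 million

Expenditure multiplier = 1/(1 − c(1−t)) = 1/(1 − 0.91×0.8) = 1/0.272 ≈ 3.676.
ΔY = k × ΔG = (+$192 million) / 0.272 ≈ +$706 million.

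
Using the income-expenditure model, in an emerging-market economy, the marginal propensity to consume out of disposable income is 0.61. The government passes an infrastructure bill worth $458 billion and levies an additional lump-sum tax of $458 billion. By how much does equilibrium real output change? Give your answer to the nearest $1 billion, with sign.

+$458 billion

Expenditure multiplier = 1/(1 − MPC) = 1/(1 − 0.61) = 1/0.39 ≈ 2.564.
ΔG contributes k·ΔG = (+$458 billion) / 0.39 ≈ +$1,174.4 billion.
ΔT of +$458 billion changes first-round spending by −c·ΔT = −$279.38 billion, contributing k·(−c·ΔT) = (−$279.38 billion) / 0.39 ≈ −$716.4 billion.
With ΔG = ΔT and no other leakages, the balanced-budget multiplier is 1, so ΔY = ΔG = +$458 billion.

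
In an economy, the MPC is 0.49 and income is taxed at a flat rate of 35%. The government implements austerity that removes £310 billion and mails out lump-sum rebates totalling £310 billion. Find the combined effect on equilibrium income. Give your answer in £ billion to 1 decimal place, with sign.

Expenditure multiplier = 1/(1 − c(1−t)) = 1/(1 − 0.49×0.65) = 1/0.6815 ≈ 1.467.
ΔG contributes k·ΔG = (−£310 billion) / 0.6815 ≈ −£454.9 billion.
ΔT of −£310 billion changes first-round spending by −c·ΔT = +£151.9 billion, contributing k·(−c·ΔT) = (+£151.9 billion) / 0.6815 ≈ +£222.9 billion.
Net ΔY = k(ΔG − c·ΔT) = (−£158.1 billion) / 0.6815 ≈ −£232 billion.

−£232.0 billion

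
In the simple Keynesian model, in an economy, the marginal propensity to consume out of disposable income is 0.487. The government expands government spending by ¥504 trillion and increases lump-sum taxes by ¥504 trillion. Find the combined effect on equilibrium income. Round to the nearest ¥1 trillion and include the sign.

Expenditure multiplier = 1/(1 − MPC) = 1/(1 − 0.487) = 1/0.513 ≈ 1.949.
ΔG contributes k·ΔG = (+¥504 trillion) / 0.513 ≈ +¥982.5 trillion.
ΔT of +¥504 trillion changes first-round spending by −c·ΔT = −¥245.448 trillion, contributing k·(−c·ΔT) = (−¥245.448 trillion) / 0.513 ≈ −¥478.5 trillion.
With ΔG = ΔT and no other leakages, the balanced-budget multiplier is 1, so ΔY = ΔG = +¥504 trillion.

+¥504 trillion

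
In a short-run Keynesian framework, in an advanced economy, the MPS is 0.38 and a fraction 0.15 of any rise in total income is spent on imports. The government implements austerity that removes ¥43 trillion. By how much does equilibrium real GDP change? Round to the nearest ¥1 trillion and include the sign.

MPC = 1 − MPS = 1 − 0.38 = 0.62.
Government-spending multiplier = 1/(1 − c + m) = 1/(1 − 0.62 + 0.15) = 1/0.53 ≈ 1.887.
ΔY = k × ΔG = (−¥43 trillion) / 0.53 ≈ −¥81 trillion.

−¥81 trillion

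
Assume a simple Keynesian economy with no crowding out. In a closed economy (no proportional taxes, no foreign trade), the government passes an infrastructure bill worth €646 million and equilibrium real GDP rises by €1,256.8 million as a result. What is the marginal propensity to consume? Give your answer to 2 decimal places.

0.49

Implied spending multiplier k = ΔY/ΔG = 1,256.8/646 ≈ 1.9455.
Since k = 1/(1 − MPC), MPC = 1 − 1/k = 1 − ΔG/ΔY = 1 − 646/1,256.8 ≈ 0.49.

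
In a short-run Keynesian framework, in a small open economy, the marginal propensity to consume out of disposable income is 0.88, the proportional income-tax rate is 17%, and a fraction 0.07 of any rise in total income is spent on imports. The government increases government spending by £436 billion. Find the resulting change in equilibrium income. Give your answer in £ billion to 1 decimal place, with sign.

+£1,283.9 billion

Expenditure multiplier = 1/(1 − c(1−t) + m) = 1/(1 − 0.88×0.83 + 0.07) = 1/0.3396 ≈ 2.945.
ΔY = k × ΔG = (+£436 billion) / 0.3396 ≈ +£1,283.9 billion.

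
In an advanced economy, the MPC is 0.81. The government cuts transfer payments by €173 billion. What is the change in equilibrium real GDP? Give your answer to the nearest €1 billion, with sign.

−€738 billion

The transfer change shifts disposable income by −€173 billion, so first-round consumption changes by c·ΔTR = 0.81 × (−€173 billion) = −€140.13 billion.
Expenditure multiplier = 1/(1 − MPC) = 1/(1 − 0.81) = 1/0.19 ≈ 5.263.
The transfer multiplier is c × k ≈ 4.263, so ΔY = k × (c·ΔTR) = (−€140.13 billion) / 0.19 ≈ −€738 billion.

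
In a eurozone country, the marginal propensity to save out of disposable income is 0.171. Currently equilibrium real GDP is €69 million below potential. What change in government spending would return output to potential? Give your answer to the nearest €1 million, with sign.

+€12 million

MPC = 1 − MPS = 1 − 0.171 = 0.829.
Spending multiplier = 1/(1 − MPC) = 1/(1 − 0.829) = 1/0.171 ≈ 5.848.
Need ΔY = +€69 million, so ΔG = ΔY/k = (+€69 million) × 0.171 ≈ +€12 million.
The government should increase government spending by €12 million.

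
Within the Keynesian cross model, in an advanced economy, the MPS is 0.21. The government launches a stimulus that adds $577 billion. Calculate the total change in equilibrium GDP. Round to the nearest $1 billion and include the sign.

MPC = 1 − MPS = 1 − 0.21 = 0.79.
Government-spending multiplier = 1/(1 − MPC) = 1/(1 − 0.79) = 1/0.21 ≈ 4.762.
ΔY = k × ΔG = (+$577 billion) / 0.21 ≈ +$2,748 billion.

+$2,748 billion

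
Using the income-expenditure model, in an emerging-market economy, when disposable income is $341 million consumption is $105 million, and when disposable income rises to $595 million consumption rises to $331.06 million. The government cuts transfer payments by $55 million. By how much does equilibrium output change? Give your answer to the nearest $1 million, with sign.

−$445 million

MPC = ΔC/ΔYd = (331.06 − 105)/(595 − 341) = 226.06/254 = 0.89.
The transfer change shifts disposable income by −$55 million, so first-round consumption changes by c·ΔTR = 0.89 × (−$55 million) = −$48.95 million.
Expenditure multiplier = 1/(1 − MPC) = 1/(1 − 0.89) = 1/0.11 ≈ 9.091.
The transfer multiplier is c × k ≈ 8.091, so ΔY = k × (c·ΔTR) = (−$48.95 million) / 0.11 = −$445 million.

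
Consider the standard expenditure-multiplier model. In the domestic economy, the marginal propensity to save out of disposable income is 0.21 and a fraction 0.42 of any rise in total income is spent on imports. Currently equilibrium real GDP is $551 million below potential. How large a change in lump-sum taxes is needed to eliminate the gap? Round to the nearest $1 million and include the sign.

MPC = 1 − MPS = 1 − 0.21 = 0.79.
Spending multiplier = 1/(1 − c + m) = 1/(1 − 0.79 + 0.42) = 1/0.63 ≈ 1.587.
Tax multiplier = −c·k = −0.79/0.63 ≈ −1.254. Need ΔY = +$551 million, so ΔT = ΔY/(−c·k) = −(+$551 million) × 0.63 / 0.79 ≈ −$439 million.
The government should cut lump-sum taxes by $439 million.

−$439 million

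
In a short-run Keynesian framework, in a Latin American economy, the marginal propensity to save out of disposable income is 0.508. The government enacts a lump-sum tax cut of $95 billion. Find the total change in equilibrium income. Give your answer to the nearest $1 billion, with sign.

+$92 billion

MPC = 1 − MPS = 1 − 0.508 = 0.492.
A lump-sum tax change of −$95 billion shifts disposable income by +$95 billion; first-round consumption changes by −c × ΔT = −0.492 × (−$95 billion) = +$46.74 billion.
Expenditure multiplier = 1/(1 − MPC) = 1/(1 − 0.492) = 1/0.508 ≈ 1.969.
The tax multiplier is −c × k ≈ −0.969, so ΔY = k × (−c·ΔT) = (+$46.74 billion) / 0.508 ≈ +$92 billion.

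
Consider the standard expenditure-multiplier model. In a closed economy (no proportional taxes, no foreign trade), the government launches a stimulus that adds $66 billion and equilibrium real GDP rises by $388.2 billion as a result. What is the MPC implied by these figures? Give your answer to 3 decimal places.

0.830

Implied spending multiplier k = ΔY/ΔG = 388.2/66 ≈ 5.8818.
Since k = 1/(1 − MPC), MPC = 1 − 1/k = 1 − ΔG/ΔY = 1 − 66/388.2 ≈ 0.830.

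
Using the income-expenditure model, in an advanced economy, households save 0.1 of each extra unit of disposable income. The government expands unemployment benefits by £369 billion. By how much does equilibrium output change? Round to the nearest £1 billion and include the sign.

+£3,321 billion

MPC = 1 − MPS = 1 − 0.1 = 0.9.
The transfer change shifts disposable income by +£369 billion, so first-round consumption changes by c·ΔTR = 0.9 × (+£369 billion) = +£332.1 billion.
Expenditure multiplier = 1/(1 − MPC) = 1/(1 − 0.9) = 1/0.1 = 10.
The transfer multiplier is c × k = 9, so ΔY = k × (c·ΔTR) = (+£332.1 billion) / 0.1 = +£3,321 billion.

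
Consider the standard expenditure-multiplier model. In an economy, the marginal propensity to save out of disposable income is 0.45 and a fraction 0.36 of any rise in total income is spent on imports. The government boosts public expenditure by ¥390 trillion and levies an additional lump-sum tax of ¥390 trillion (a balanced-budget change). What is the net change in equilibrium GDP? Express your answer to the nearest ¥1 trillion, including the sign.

MPC = 1 − MPS = 1 − 0.45 = 0.55.
Expenditure multiplier = 1/(1 − c + m) = 1/(1 − 0.55 + 0.36) = 1/0.81 ≈ 1.235.
ΔG contributes k·ΔG = (+¥390 trillion) / 0.81 ≈ +¥481.5 trillion.
ΔT of +¥390 trillion changes first-round spending by −c·ΔT = −¥214.5 trillion, contributing k·(−c·ΔT) = (−¥214.5 trillion) / 0.81 ≈ −¥264.8 trillion.
Net ΔY = k(ΔG − c·ΔT) = (+¥175.5 trillion) / 0.81 ≈ +¥217 trillion.

+¥217 trillion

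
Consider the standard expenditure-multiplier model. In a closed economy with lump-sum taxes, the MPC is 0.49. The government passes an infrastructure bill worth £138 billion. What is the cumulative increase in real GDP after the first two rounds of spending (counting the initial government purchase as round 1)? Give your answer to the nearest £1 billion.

Round 1 adds ΔG = £138 billion; each later round is MPC = 0.49 times the previous.
After 2 rounds: 138 + 67.62 = ΔG·(1 − c^2)/(1 − c) = 138 × (1 − 0.2401)/0.51 ≈ £206 billion.

£206 billion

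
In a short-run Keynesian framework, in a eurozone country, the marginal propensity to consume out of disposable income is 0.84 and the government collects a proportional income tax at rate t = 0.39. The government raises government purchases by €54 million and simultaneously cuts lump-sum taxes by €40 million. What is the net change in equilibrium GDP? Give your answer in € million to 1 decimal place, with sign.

Expenditure multiplier = 1/(1 − c(1−t)) = 1/(1 − 0.84×0.61) = 1/0.4876 ≈ 2.051.
ΔG contributes k·ΔG = (+€54 million) / 0.4876 ≈ +€110.7 million.
ΔT of −€40 million changes first-round spending by −c·ΔT = +€33.6 million, contributing k·(−c·ΔT) = (+€33.6 million) / 0.4876 ≈ +€68.9 million.
Net ΔY = k(ΔG − c·ΔT) = (+€87.6 million) / 0.4876 ≈ +€179.7 million.

+€179.7 million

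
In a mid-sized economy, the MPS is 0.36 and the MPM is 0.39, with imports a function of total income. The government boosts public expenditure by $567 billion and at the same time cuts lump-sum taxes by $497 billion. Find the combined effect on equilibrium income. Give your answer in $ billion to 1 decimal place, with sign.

MPC = 1 − MPS = 1 − 0.36 = 0.64.
Expenditure multiplier = 1/(1 − c + m) = 1/(1 − 0.64 + 0.39) = 1/0.75 ≈ 1.333.
ΔG contributes k·ΔG = (+$567 billion) / 0.75 = +$756 billion.
ΔT of −$497 billion changes first-round spending by −c·ΔT = +$318.08 billion, contributing k·(−c·ΔT) = (+$318.08 billion) / 0.75 ≈ +$424.1 billion.
Net ΔY = k(ΔG − c·ΔT) = (+$885.08 billion) / 0.75 ≈ +$1,180.1 billion.

+$1,180.1 billion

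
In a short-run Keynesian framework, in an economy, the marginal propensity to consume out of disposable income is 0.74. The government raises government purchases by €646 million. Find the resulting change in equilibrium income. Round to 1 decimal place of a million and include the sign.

Spending multiplier = 1/(1 − MPC) = 1/(1 − 0.74) = 1/0.26 ≈ 3.846.
ΔY = k × ΔG = (+€646 million) / 0.26 ≈ +€2,484.6 million.

+€2,484.6 million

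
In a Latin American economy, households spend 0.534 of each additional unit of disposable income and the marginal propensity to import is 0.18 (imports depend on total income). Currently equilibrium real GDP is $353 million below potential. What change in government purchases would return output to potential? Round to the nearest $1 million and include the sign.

+$228 million

Spending multiplier = 1/(1 − c + m) = 1/(1 − 0.534 + 0.18) = 1/0.646 ≈ 1.548.
Need ΔY = +$353 million, so ΔG = ΔY/k = (+$353 million) × 0.646 ≈ +$228 million.
The government should increase government purchases by $228 million.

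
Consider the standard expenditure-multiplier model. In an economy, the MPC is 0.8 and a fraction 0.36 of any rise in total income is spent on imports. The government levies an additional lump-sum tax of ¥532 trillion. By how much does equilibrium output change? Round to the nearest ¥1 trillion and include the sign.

−¥760 trillion

A lump-sum tax change of +¥532 trillion shifts disposable income by −¥532 trillion; first-round consumption changes by −c × ΔT = −0.8 × (+¥532 trillion) = −¥425.6 trillion.
Expenditure multiplier = 1/(1 − c + m) = 1/(1 − 0.8 + 0.36) = 1/0.56 ≈ 1.786.
The tax multiplier is −c × k ≈ −1.429, so ΔY = k × (−c·ΔT) = (−¥425.6 trillion) / 0.56 = −¥760 trillion.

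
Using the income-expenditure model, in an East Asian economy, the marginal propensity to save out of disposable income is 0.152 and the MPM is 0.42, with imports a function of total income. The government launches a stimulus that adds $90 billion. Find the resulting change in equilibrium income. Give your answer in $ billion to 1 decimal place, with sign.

MPC = 1 − MPS = 1 − 0.152 = 0.848.
Government-spending multiplier = 1/(1 − c + m) = 1/(1 − 0.848 + 0.42) = 1/0.572 ≈ 1.748.
ΔY = k × ΔG = (+$90 billion) / 0.572 ≈ +$157.3 billion.

+$157.3 billion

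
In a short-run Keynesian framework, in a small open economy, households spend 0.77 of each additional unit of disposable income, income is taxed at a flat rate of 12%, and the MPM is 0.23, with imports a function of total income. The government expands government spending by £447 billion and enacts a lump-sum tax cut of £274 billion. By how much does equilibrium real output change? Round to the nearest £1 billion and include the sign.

+£1,191 billion

Expenditure multiplier = 1/(1 − c(1−t) + m) = 1/(1 − 0.77×0.88 + 0.23) = 1/0.5524 ≈ 1.81.
ΔG contributes k·ΔG = (+£447 billion) / 0.5524 ≈ +£809.2 billion.
ΔT of −£274 billion changes first-round spending by −c·ΔT = +£210.98 billion, contributing k·(−c·ΔT) = (+£210.98 billion) / 0.5524 ≈ +£381.9 billion.
Net ΔY = k(ΔG − c·ΔT) = (+£657.98 billion) / 0.5524 ≈ +£1,191 billion.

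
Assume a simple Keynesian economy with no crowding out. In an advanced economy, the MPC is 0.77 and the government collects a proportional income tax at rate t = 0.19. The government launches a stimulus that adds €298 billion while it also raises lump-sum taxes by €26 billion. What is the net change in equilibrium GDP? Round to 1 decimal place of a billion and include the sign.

Expenditure multiplier = 1/(1 − c(1−t)) = 1/(1 − 0.77×0.81) = 1/0.3763 ≈ 2.657.
ΔG contributes k·ΔG = (+€298 billion) / 0.3763 ≈ +€791.9 billion.
ΔT of +€26 billion changes first-round spending by −c·ΔT = −€20.02 billion, contributing k·(−c·ΔT) = (−€20.02 billion) / 0.3763 ≈ −€53.2 billion.
Net ΔY = k(ΔG − c·ΔT) = (+€277.98 billion) / 0.3763 ≈ +€738.7 billion.

+€738.7 billion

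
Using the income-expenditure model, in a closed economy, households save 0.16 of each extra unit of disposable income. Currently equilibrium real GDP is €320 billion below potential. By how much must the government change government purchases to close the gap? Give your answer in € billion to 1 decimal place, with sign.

+€51.2 billion

MPC = 1 − MPS = 1 − 0.16 = 0.84.
Spending multiplier = 1/(1 − MPC) = 1/(1 − 0.84) = 1/0.16 = 6.25.
Need ΔY = +€320 billion, so ΔG = ΔY/k = (+€320 billion) × 0.16 = +€51.2 billion.
The government should increase government purchases by €51.2 billion.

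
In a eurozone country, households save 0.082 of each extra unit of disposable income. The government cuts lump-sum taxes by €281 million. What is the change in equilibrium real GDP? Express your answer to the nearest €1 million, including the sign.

+€3,146 million

MPC = 1 − MPS = 1 − 0.082 = 0.918.
A lump-sum tax change of −€281 million shifts disposable income by +€281 million; first-round consumption changes by −c × ΔT = −0.918 × (−€281 million) = +€257.958 million.
Expenditure multiplier = 1/(1 − MPC) = 1/(1 − 0.918) = 1/0.082 ≈ 12.195.
The tax multiplier is −c × k ≈ −11.195, so ΔY = k × (−c·ΔT) = (+€257.958 million) / 0.082 ≈ +€3,146 million.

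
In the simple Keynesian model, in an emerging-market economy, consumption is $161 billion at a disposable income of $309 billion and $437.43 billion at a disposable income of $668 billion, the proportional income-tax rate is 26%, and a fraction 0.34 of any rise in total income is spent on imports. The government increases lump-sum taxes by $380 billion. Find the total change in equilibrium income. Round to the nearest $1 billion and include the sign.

−$380 billion

MPC = ΔC/ΔYd = (437.43 − 161)/(668 − 309) = 276.43/359 = 0.77.
A lump-sum tax change of +$380 billion shifts disposable income by −$380 billion; first-round consumption changes by −c × ΔT = −0.77 × (+$380 billion) = −$292.6 billion.
Expenditure multiplier = 1/(1 − c(1−t) + m) = 1/(1 − 0.77×0.74 + 0.34) = 1/0.7702 ≈ 1.298.
The tax multiplier is −c × k ≈ −1, so ΔY = k × (−c·ΔT) = (−$292.6 billion) / 0.7702 ≈ −$380 billion.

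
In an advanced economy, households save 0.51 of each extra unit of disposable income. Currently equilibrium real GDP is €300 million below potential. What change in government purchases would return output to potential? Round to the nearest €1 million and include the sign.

MPC = 1 − MPS = 1 − 0.51 = 0.49.
Spending multiplier = 1/(1 − MPC) = 1/(1 − 0.49) = 1/0.51 ≈ 1.961.
Need ΔY = +€300 million, so ΔG = ΔY/k = (+€300 million) × 0.51 = +€153 million.
The government should increase government purchases by €153 million.

+€153 million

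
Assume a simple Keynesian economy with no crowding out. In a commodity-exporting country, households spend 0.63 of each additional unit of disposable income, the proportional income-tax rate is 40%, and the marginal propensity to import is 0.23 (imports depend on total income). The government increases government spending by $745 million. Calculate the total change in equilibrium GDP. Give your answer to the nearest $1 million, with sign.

+$874 million

Government-spending multiplier = 1/(1 − c(1−t) + m) = 1/(1 − 0.63×0.6 + 0.23) = 1/0.852 ≈ 1.174.
ΔY = k × ΔG = (+$745 million) / 0.852 ≈ +$874 million.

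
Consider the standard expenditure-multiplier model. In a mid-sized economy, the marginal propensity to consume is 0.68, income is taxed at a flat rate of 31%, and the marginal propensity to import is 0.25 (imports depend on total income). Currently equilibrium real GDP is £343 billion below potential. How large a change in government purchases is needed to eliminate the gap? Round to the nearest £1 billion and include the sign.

Spending multiplier = 1/(1 − c(1−t) + m) = 1/(1 − 0.68×0.69 + 0.25) = 1/0.7808 ≈ 1.281.
Need ΔY = +£343 billion, so ΔG = ΔY/k = (+£343 billion) × 0.7808 ≈ +£268 billion.
The government should increase government purchases by £268 billion.

+£268 billion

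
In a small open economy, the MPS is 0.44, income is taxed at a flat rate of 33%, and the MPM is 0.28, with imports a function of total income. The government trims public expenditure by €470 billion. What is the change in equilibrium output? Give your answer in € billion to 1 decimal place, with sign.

MPC = 1 − MPS = 1 − 0.44 = 0.56.
Expenditure multiplier = 1/(1 − c(1−t) + m) = 1/(1 − 0.56×0.67 + 0.28) = 1/0.9048 ≈ 1.105.
ΔY = k × ΔG = (−€470 billion) / 0.9048 ≈ −€519.5 billion.

−€519.5 billion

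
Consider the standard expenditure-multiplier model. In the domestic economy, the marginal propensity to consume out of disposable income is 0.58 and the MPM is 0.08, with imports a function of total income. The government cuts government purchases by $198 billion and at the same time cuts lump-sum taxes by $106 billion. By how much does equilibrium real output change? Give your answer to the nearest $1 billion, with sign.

−$273 billion

Expenditure multiplier = 1/(1 − c + m) = 1/(1 − 0.58 + 0.08) = 1/0.5 = 2.
ΔG contributes k·ΔG = (−$198 billion) / 0.5 = −$396 billion.
ΔT of −$106 billion changes first-round spending by −c·ΔT = +$61.48 billion, contributing k·(−c·ΔT) = (+$61.48 billion) / 0.5 ≈ +$123 billion.
Net ΔY = k(ΔG − c·ΔT) = (−$136.52 billion) / 0.5 ≈ −$273 billion.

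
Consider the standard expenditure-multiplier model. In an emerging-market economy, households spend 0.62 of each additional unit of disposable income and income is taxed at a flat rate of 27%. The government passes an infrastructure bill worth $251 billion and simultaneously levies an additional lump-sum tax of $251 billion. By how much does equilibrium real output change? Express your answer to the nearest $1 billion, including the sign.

+$174 billion

Expenditure multiplier = 1/(1 − c(1−t)) = 1/(1 − 0.62×0.73) = 1/0.5474 ≈ 1.827.
ΔG contributes k·ΔG = (+$251 billion) / 0.5474 ≈ +$458.5 billion.
ΔT of +$251 billion changes first-round spending by −c·ΔT = −$155.62 billion, contributing k·(−c·ΔT) = (−$155.62 billion) / 0.5474 ≈ −$284.3 billion.
Net ΔY = k(ΔG − c·ΔT) = (+$95.38 billion) / 0.5474 ≈ +$174 billion.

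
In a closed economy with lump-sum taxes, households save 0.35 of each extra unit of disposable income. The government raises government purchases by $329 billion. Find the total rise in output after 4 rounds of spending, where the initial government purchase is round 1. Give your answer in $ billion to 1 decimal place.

$772.2 billion

MPC = 1 − MPS = 1 − 0.35 = 0.65.
Round 1 adds ΔG = $329 billion; each later round is MPC = 0.65 times the previous.
After 4 rounds: 329 + 213.85 + 139.0025 + 90.351625 = ΔG·(1 − c^4)/(1 − c) = 329 × (1 − 0.17850625)/0.35 ≈ $772.2 billion.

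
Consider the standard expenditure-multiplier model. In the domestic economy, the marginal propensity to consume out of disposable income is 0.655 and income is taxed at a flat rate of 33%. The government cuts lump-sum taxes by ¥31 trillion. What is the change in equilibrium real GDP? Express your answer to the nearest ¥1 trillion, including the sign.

A lump-sum tax change of −¥31 trillion shifts disposable income by +¥31 trillion; first-round consumption changes by −c × ΔT = −0.655 × (−¥31 trillion) = +¥20.305 trillion.
Expenditure multiplier = 1/(1 − c(1−t)) = 1/(1 − 0.655×0.67) = 1/0.56115 ≈ 1.782.
The tax multiplier is −c × k ≈ −1.167, so ΔY = k × (−c·ΔT) = (+¥20.305 trillion) / 0.56115 ≈ +¥36 trillion.

+¥36 trillion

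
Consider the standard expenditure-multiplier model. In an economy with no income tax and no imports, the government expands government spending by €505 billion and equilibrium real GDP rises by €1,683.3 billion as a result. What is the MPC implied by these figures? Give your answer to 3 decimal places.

Implied spending multiplier k = ΔY/ΔG = 1,683.3/505 ≈ 3.3333.
Since k = 1/(1 − MPC), MPC = 1 − 1/k = 1 − ΔG/ΔY = 1 − 505/1,683.3 ≈ 0.700.

0.700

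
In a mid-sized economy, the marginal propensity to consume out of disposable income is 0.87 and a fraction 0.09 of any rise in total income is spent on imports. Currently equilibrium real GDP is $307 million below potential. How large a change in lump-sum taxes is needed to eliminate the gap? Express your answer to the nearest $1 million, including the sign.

−$78 million

Spending multiplier = 1/(1 − c + m) = 1/(1 − 0.87 + 0.09) = 1/0.22 ≈ 4.545.
Tax multiplier = −c·k = −0.87/0.22 ≈ −3.955. Need ΔY = +$307 million, so ΔT = ΔY/(−c·k) = −(+$307 million) × 0.22 / 0.87 ≈ −$78 million.
The government should cut lump-sum taxes by $78 million.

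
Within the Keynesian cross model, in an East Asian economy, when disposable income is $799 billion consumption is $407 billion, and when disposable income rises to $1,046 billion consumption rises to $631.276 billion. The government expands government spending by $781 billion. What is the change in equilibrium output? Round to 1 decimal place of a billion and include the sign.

MPC = ΔC/ΔYd = (631.276 − 407)/(1,046 − 799) = 224.276/247 = 0.908.
Expenditure multiplier = 1/(1 − MPC) = 1/(1 − 0.908) = 1/0.092 ≈ 10.87.
ΔY = k × ΔG = (+$781 billion) / 0.092 ≈ +$8,489.1 billion.

+$8,489.1 billion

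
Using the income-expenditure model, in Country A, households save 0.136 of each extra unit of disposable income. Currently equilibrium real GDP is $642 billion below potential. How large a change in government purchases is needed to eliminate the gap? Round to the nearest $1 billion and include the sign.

MPC = 1 − MPS = 1 − 0.136 = 0.864.
Spending multiplier = 1/(1 − MPC) = 1/(1 − 0.864) = 1/0.136 ≈ 7.353.
Need ΔY = +$642 billion, so ΔG = ΔY/k = (+$642 billion) × 0.136 ≈ +$87 billion.
The government should increase government purchases by $87 billion.

+$87 billion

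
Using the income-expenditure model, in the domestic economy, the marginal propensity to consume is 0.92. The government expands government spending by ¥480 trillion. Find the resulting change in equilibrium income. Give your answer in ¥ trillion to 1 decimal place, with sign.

+¥6,000.0 trillion

Government-spending multiplier = 1/(1 − MPC) = 1/(1 − 0.92) = 1/0.08 = 12.5.
ΔY = k × ΔG = (+¥480 trillion) / 0.08 = +¥6,000 trillion.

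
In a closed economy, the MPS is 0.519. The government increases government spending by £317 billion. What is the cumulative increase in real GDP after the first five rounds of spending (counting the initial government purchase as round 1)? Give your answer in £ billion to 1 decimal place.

MPC = 1 − MPS = 1 − 0.519 = 0.481.
Round 1 adds ΔG = £317 billion; each later round is MPC = 0.481 times the previous.
After 5 rounds: 317 + 152.477 + 73.341437 + 35.277231197 + 16.968348205757 = ΔG·(1 − c^5)/(1 − c) = 317 × (1 − 0.025746925826401)/0.519 ≈ £595.1 billion.

£595.1 billion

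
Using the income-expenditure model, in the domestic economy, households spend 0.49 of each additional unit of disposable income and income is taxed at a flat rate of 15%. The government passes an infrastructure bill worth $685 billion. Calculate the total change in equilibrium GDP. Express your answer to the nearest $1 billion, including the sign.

Expenditure multiplier = 1/(1 − c(1−t)) = 1/(1 − 0.49×0.85) = 1/0.5835 ≈ 1.714.
ΔY = k × ΔG = (+$685 billion) / 0.5835 ≈ +$1,174 billion.

+$1,174 billion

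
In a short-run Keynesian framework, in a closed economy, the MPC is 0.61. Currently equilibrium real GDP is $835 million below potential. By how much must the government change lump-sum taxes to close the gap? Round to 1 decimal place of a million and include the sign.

−$533.9 million

Spending multiplier = 1/(1 − MPC) = 1/(1 − 0.61) = 1/0.39 ≈ 2.564.
Tax multiplier = −c·k = −0.61/0.39 ≈ −1.564. Need ΔY = +$835 million, so ΔT = ΔY/(−c·k) = −(+$835 million) × 0.39 / 0.61 ≈ −$533.9 million.
The government should cut lump-sum taxes by $533.9 million.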